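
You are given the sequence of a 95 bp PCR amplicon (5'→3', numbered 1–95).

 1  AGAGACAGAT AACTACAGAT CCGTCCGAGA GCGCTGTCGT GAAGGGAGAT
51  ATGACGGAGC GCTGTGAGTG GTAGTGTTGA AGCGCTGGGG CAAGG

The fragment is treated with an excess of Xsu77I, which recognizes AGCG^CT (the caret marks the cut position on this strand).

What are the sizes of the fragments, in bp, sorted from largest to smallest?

33, 28, 23, 11 bp

Xsu77I sites (AGCGCT) start at positions 30, 58, 81.
Xsu77I cuts after base 4 of each site, so after positions 33, 61, 84.
Linear molecule, 3 cuts → 4 fragments:
  1–33 → 33 bp
  34–61 → 28 bp
  62–84 → 23 bp
  85–95 → 11 bp
Sorted largest to smallest: 33, 28, 23, 11 bp.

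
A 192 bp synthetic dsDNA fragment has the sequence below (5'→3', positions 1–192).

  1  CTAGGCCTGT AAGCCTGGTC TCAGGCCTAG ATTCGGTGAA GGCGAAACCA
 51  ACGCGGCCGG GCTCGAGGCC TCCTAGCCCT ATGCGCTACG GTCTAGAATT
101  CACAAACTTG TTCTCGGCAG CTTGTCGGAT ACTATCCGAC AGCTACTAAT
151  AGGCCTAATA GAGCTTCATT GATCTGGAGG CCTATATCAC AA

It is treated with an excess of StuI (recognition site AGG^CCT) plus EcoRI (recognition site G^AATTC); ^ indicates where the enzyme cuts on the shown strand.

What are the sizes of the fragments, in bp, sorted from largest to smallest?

StuI sites (AGGCCT) start at positions 3, 23, 66, 151, 178.
StuI cuts after base 3 of each site, so after positions 5, 25, 68, 153, 180.
The EcoRI site (GAATTC) starts at position 96.
EcoRI cuts after the first base of each site, so after position 96.
Combined cut positions: 5, 25, 68, 96, 153, 180.
Linear molecule, 6 cuts → 7 fragments:
  1–5 → 5 bp
  6–25 → 20 bp
  26–68 → 43 bp
  69–96 → 28 bp
  97–153 → 57 bp
  154–180 → 27 bp
  181–192 → 12 bp
Sorted largest to smallest: 57, 43, 28, 27, 20, 12, 5 bp.

57, 43, 28, 27, 20, 12, 5 bp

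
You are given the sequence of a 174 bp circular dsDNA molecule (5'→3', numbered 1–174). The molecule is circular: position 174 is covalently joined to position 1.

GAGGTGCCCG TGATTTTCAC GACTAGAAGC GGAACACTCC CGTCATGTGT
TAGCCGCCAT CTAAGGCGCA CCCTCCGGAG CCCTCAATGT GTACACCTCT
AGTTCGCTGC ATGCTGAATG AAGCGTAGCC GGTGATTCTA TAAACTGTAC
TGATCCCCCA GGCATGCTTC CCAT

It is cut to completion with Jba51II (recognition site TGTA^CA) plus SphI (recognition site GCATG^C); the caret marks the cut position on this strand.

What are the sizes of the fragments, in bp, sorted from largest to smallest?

101, 53, 20 bp

The Jba51II site (TGTACA) starts at position 90.
Jba51II cuts after base 4 of each site, so after position 93.
SphI sites (GCATGC) start at positions 109, 162.
SphI cuts after base 5 of each site (before the last base), so after positions 113, 166.
Combined cut positions: 93, 113, 166.
Circular molecule, 3 cuts → 3 fragments:
  94–113 → 20 bp
  114–166 → 53 bp
  167–174 then 1–93 → 8 + 93 = 101 bp
Sorted largest to smallest: 101, 53, 20 bp.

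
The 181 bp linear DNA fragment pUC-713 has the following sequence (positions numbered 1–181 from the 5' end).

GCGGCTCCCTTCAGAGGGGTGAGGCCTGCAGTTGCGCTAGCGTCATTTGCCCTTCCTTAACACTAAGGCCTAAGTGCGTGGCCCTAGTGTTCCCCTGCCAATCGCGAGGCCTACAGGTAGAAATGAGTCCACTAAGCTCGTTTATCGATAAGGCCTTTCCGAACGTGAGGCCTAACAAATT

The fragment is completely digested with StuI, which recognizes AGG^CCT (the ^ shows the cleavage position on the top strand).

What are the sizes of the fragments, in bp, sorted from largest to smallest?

44, 44, 41, 24, 17, 11 bp

StuI sites (AGGCCT) start at positions 22, 66, 107, 151, 168.
StuI cuts after base 3 of each site, so after positions 24, 68, 109, 153, 170.
Linear molecule, 5 cuts → 6 fragments:
  1–24 → 24 bp
  25–68 → 44 bp
  69–109 → 41 bp
  110–153 → 44 bp
  154–170 → 17 bp
  171–181 → 11 bp
Sorted largest to smallest: 44, 44, 41, 24, 17, 11 bp.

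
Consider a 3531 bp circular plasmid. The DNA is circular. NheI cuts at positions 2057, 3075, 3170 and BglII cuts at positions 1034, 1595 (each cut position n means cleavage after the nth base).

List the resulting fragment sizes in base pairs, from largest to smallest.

Combined cut positions (sorted): 1034, 1595, 2057, 3075, 3170.
Circular molecule, 5 cuts → 5 fragments:
  1595 − 1034 = 561 bp
  2057 − 1595 = 462 bp
  3075 − 2057 = 1018 bp
  3170 − 3075 = 95 bp
  wrap: 3531 − 3170 + 1034 = 1395 bp
Sorted largest to smallest: 1395, 1018, 561, 462, 95 bp.

1395, 1018, 561, 462, 95 bp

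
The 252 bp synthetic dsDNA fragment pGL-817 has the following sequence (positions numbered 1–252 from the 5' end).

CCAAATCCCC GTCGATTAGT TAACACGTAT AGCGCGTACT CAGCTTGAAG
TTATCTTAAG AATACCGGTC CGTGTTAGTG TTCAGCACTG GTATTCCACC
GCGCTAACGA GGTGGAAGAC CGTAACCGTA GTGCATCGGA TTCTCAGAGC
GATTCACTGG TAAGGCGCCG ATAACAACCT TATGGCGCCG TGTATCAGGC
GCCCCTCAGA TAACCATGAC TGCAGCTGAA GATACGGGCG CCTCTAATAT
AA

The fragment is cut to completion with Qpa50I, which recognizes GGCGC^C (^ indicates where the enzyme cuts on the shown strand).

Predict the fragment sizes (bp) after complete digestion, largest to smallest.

Qpa50I sites (GGCGCC) start at positions 164, 184, 198, 237.
Qpa50I cuts after base 5 of each site (before the last base), so after positions 168, 188, 202, 241.
Linear molecule, 4 cuts → 5 fragments:
  1–168 → 168 bp
  169–188 → 20 bp
  189–202 → 14 bp
  203–241 → 39 bp
  242–252 → 11 bp
Sorted largest to smallest: 168, 39, 20, 14, 11 bp.

168, 39, 20, 14, 11 bp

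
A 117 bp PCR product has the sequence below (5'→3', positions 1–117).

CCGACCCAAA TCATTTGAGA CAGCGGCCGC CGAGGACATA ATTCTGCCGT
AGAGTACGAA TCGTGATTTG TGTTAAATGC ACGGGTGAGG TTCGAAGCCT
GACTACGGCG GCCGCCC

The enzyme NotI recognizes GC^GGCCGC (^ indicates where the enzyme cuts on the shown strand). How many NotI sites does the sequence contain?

GCGGCCGC occurs starting at positions 23, 108.
NotI cuts at 2 sites.

2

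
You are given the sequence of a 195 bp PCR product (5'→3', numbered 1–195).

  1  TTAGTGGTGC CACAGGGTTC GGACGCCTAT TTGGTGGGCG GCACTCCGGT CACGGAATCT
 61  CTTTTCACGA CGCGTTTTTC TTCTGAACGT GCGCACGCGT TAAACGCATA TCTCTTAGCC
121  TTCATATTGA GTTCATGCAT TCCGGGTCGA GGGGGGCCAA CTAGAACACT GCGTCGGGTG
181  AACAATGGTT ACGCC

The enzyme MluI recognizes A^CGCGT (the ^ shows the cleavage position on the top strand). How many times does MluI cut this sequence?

2

ACGCGT occurs starting at positions 70, 95.
MluI cuts at 2 sites.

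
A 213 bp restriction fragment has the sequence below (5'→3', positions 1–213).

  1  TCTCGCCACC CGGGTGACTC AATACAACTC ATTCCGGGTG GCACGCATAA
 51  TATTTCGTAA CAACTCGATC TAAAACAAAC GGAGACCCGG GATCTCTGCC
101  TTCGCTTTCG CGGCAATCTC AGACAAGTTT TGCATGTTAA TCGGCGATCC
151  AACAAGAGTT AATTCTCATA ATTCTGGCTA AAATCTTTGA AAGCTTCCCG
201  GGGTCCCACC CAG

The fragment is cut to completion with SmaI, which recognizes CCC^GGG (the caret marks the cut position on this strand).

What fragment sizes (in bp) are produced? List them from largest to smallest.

111, 77, 14, 11 bp

SmaI sites (CCCGGG) start at positions 9, 86, 197.
SmaI cuts after base 3 of each site, so after positions 11, 88, 199.
Linear molecule, 3 cuts → 4 fragments:
  1–11 → 11 bp
  12–88 → 77 bp
  89–199 → 111 bp
  200–213 → 14 bp
Sorted largest to smallest: 111, 77, 14, 11 bp.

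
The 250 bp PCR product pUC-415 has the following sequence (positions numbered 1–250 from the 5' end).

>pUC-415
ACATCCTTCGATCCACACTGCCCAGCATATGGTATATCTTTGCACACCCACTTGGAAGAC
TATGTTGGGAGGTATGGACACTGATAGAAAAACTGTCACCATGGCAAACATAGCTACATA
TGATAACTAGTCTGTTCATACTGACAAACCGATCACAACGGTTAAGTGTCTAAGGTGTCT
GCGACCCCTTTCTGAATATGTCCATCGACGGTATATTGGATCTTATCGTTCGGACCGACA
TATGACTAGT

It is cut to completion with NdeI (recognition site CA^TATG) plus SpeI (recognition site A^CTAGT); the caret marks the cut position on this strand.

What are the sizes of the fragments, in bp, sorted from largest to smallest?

114, 91, 27, 8, 5, 5 bp

NdeI sites (CATATG) start at positions 26, 117, 239.
NdeI cuts after base 2 of each site, so after positions 27, 118, 240.
SpeI sites (ACTAGT) start at positions 126, 245.
SpeI cuts after the first base of each site, so after positions 126, 245.
Combined cut positions: 27, 118, 126, 240, 245.
Linear molecule, 5 cuts → 6 fragments:
  1–27 → 27 bp
  28–118 → 91 bp
  119–126 → 8 bp
  127–240 → 114 bp
  241–245 → 5 bp
  246–250 → 5 bp
Sorted largest to smallest: 114, 91, 27, 8, 5, 5 bp.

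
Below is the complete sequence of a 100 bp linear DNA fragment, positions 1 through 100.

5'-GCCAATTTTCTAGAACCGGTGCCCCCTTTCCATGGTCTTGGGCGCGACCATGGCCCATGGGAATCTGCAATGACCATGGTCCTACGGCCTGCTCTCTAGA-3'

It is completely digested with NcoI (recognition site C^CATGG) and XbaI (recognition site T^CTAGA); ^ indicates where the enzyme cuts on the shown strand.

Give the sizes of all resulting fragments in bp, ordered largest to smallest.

NcoI sites (CCATGG) start at positions 30, 48, 55, 74.
NcoI cuts after the first base of each site, so after positions 30, 48, 55, 74.
XbaI sites (TCTAGA) start at positions 9, 95.
XbaI cuts after the first base of each site, so after positions 9, 95.
Combined cut positions: 9, 30, 48, 55, 74, 95.
Linear molecule, 6 cuts → 7 fragments:
  1–9 → 9 bp
  10–30 → 21 bp
  31–48 → 18 bp
  49–55 → 7 bp
  56–74 → 19 bp
  75–95 → 21 bp
  96–100 → 5 bp
Sorted largest to smallest: 21, 21, 19, 18, 9, 7, 5 bp.

21, 21, 19, 18, 9, 7, 5 bp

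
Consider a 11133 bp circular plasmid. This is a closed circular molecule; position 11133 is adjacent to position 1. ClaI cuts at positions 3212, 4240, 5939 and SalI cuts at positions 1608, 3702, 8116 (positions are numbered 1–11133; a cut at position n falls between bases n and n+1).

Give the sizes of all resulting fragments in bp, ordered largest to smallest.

4625, 2177, 1699, 1604, 538, 490 bp

Combined cut positions (sorted): 1608, 3212, 3702, 4240, 5939, 8116.
Circular molecule, 6 cuts → 6 fragments:
  3212 − 1608 = 1604 bp
  3702 − 3212 = 490 bp
  4240 − 3702 = 538 bp
  5939 − 4240 = 1699 bp
  8116 − 5939 = 2177 bp
  wrap: 11133 − 8116 + 1608 = 4625 bp
Sorted largest to smallest: 4625, 2177, 1699, 1604, 538, 490 bp.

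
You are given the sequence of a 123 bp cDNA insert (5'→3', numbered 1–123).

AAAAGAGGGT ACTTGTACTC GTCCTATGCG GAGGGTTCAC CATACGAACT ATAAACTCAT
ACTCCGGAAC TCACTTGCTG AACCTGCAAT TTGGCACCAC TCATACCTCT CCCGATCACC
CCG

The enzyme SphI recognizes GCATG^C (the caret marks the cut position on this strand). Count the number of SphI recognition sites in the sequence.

0

No occurrence of GCATGC is present in the sequence.
SphI does not cut: 0 sites.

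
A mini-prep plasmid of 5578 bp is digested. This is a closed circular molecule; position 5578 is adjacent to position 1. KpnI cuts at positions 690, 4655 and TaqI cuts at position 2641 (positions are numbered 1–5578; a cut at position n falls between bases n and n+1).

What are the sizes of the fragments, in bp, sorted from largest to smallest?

Combined cut positions (sorted): 690, 2641, 4655.
Circular molecule, 3 cuts → 3 fragments:
  2641 − 690 = 1951 bp
  4655 − 2641 = 2014 bp
  wrap: 5578 − 4655 + 690 = 1613 bp
Sorted largest to smallest: 2014, 1951, 1613 bp.

2014, 1951, 1613 bp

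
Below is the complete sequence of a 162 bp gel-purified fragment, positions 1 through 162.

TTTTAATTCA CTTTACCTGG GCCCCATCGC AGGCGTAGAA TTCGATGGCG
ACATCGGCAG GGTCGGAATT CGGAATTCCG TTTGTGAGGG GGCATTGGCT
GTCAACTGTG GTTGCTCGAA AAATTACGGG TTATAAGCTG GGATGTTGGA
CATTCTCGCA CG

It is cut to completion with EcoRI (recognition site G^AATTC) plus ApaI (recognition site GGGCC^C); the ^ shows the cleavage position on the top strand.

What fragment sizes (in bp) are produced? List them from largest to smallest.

89, 28, 23, 15, 7 bp

EcoRI sites (GAATTC) start at positions 38, 66, 73.
EcoRI cuts after the first base of each site, so after positions 38, 66, 73.
The ApaI site (GGGCCC) starts at position 19.
ApaI cuts after base 5 of each site (before the last base), so after position 23.
Combined cut positions: 23, 38, 66, 73.
Linear molecule, 4 cuts → 5 fragments:
  1–23 → 23 bp
  24–38 → 15 bp
  39–66 → 28 bp
  67–73 → 7 bp
  74–162 → 89 bp
Sorted largest to smallest: 89, 28, 23, 15, 7 bp.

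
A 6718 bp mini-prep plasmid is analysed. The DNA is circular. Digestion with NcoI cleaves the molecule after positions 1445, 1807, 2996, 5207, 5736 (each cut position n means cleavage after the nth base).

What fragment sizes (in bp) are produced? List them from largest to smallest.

2427, 2211, 1189, 529, 362 bp

Circular molecule, 5 cuts → 5 fragments:
  1807 − 1445 = 362 bp
  2996 − 1807 = 1189 bp
  5207 − 2996 = 2211 bp
  5736 − 5207 = 529 bp
  wrap: 6718 − 5736 + 1445 = 2427 bp
Sorted largest to smallest: 2427, 2211, 1189, 529, 362 bp.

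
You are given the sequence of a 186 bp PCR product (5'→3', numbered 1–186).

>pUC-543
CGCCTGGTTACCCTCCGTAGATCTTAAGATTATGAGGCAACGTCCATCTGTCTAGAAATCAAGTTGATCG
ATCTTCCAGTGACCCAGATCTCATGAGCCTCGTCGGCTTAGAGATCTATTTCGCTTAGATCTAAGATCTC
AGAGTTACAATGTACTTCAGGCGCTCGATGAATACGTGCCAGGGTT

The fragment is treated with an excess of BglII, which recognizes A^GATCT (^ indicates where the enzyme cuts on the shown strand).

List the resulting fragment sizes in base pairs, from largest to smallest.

67, 52, 26, 19, 15, 7 bp

BglII sites (AGATCT) start at positions 19, 86, 112, 127, 134.
BglII cuts after the first base of each site, so after positions 19, 86, 112, 127, 134.
Linear molecule, 5 cuts → 6 fragments:
  1–19 → 19 bp
  20–86 → 67 bp
  87–112 → 26 bp
  113–127 → 15 bp
  128–134 → 7 bp
  135–186 → 52 bp
Sorted largest to smallest: 67, 52, 26, 19, 15, 7 bp.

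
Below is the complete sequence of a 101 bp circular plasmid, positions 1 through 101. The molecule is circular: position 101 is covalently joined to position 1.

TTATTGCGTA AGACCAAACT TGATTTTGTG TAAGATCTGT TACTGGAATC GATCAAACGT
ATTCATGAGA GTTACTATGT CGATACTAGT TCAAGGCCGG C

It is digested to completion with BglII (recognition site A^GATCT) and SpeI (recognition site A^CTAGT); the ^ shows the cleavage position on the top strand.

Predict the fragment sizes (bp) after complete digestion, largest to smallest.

The BglII site (AGATCT) starts at position 33.
BglII cuts after the first base of each site, so after position 33.
The SpeI site (ACTAGT) starts at position 85.
SpeI cuts after the first base of each site, so after position 85.
Combined cut positions: 33, 85.
Circular molecule, 2 cuts → 2 fragments:
  34–85 → 52 bp
  86–101 then 1–33 → 16 + 33 = 49 bp
Sorted largest to smallest: 52, 49 bp.

52, 49 bp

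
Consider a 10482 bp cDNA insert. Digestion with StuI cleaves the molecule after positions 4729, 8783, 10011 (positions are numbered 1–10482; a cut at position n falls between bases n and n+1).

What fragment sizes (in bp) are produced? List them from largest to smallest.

Linear molecule, 3 cuts → 4 fragments:
  4729 − 0 = 4729 bp
  8783 − 4729 = 4054 bp
  10011 − 8783 = 1228 bp
  10482 − 10011 = 471 bp
Sorted largest to smallest: 4729, 4054, 1228, 471 bp.

4729, 4054, 1228, 471 bp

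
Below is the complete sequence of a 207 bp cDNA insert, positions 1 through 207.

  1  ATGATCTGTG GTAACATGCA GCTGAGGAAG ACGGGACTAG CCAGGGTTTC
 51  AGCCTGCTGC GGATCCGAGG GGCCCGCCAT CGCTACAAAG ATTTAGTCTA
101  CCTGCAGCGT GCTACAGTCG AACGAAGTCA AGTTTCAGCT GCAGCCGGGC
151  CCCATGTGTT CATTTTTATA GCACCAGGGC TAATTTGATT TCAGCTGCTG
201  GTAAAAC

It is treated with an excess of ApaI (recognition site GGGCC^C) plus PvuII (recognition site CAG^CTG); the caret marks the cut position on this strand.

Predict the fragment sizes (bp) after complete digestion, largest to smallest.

64, 53, 43, 21, 13, 13 bp

ApaI sites (GGGCCC) start at positions 70, 147.
ApaI cuts after base 5 of each site (before the last base), so after positions 74, 151.
PvuII sites (CAGCTG) start at positions 19, 136, 192.
PvuII cuts after base 3 of each site, so after positions 21, 138, 194.
Combined cut positions: 21, 74, 138, 151, 194.
Linear molecule, 5 cuts → 6 fragments:
  1–21 → 21 bp
  22–74 → 53 bp
  75–138 → 64 bp
  139–151 → 13 bp
  152–194 → 43 bp
  195–207 → 13 bp
Sorted largest to smallest: 64, 53, 43, 21, 13, 13 bp.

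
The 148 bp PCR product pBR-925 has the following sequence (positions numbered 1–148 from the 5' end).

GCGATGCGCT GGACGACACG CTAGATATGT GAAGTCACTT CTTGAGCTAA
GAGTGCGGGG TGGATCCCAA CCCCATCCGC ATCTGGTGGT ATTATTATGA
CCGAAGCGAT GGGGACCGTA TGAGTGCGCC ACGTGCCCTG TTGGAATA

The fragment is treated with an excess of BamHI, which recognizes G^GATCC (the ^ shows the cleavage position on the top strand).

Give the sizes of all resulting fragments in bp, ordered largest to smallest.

86, 62 bp

The BamHI site (GGATCC) starts at position 62.
BamHI cuts after the first base of each site, so after position 62.
Linear molecule, 1 cut → 2 fragments:
  1–62 → 62 bp
  63–148 → 86 bp
Sorted largest to smallest: 86, 62 bp.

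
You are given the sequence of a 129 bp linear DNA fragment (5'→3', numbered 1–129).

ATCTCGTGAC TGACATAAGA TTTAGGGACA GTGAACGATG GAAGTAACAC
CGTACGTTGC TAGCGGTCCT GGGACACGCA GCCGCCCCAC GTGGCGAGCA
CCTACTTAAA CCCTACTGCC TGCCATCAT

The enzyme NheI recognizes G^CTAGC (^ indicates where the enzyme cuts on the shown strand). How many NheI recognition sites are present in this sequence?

GCTAGC occurs starting at position 59.
NheI cuts at 1 site.

1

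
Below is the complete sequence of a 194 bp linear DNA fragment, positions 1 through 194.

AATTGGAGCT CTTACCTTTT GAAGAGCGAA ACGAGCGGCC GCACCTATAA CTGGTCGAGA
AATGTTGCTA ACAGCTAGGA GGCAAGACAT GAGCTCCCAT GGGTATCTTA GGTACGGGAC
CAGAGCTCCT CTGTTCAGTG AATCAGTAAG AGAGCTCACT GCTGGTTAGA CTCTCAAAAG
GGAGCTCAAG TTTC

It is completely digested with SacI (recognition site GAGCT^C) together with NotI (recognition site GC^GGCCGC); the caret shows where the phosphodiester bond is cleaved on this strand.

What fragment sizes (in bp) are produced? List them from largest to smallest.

SacI sites (GAGCTC) start at positions 6, 91, 123, 152, 182.
SacI cuts after base 5 of each site (before the last base), so after positions 10, 95, 127, 156, 186.
The NotI site (GCGGCCGC) starts at position 35.
NotI cuts after base 2 of each site, so after position 36.
Combined cut positions: 10, 36, 95, 127, 156, 186.
Linear molecule, 6 cuts → 7 fragments:
  1–10 → 10 bp
  11–36 → 26 bp
  37–95 → 59 bp
  96–127 → 32 bp
  128–156 → 29 bp
  157–186 → 30 bp
  187–194 → 8 bp
Sorted largest to smallest: 59, 32, 30, 29, 26, 10, 8 bp.

59, 32, 30, 29, 26, 10, 8 bp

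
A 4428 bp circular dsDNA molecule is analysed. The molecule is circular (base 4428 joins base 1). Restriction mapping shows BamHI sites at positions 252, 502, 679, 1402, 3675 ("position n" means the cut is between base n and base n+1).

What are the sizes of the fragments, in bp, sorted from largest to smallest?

Circular molecule, 5 cuts → 5 fragments:
  502 − 252 = 250 bp
  679 − 502 = 177 bp
  1402 − 679 = 723 bp
  3675 − 1402 = 2273 bp
  wrap: 4428 − 3675 + 252 = 1005 bp
Sorted largest to smallest: 2273, 1005, 723, 250, 177 bp.

2273, 1005, 723, 250, 177 bp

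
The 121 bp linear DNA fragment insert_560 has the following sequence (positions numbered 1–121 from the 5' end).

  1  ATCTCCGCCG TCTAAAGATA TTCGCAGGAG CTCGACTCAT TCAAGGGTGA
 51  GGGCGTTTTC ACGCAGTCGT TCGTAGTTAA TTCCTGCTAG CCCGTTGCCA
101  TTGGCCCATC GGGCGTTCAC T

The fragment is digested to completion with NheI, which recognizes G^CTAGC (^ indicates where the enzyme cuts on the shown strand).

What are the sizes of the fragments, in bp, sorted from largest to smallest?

86, 35 bp

The NheI site (GCTAGC) starts at position 86.
NheI cuts after the first base of each site, so after position 86.
Linear molecule, 1 cut → 2 fragments:
  1–86 → 86 bp
  87–121 → 35 bp
Sorted largest to smallest: 86, 35 bp.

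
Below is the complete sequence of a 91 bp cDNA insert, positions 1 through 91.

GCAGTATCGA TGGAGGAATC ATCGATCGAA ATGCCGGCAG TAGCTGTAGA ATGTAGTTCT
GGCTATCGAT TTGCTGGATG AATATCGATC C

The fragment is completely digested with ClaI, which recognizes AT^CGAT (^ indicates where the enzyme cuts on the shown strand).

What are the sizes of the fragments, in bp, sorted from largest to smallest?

44, 19, 15, 7, 6 bp

ClaI sites (ATCGAT) start at positions 6, 21, 65, 84.
ClaI cuts after base 2 of each site, so after positions 7, 22, 66, 85.
Linear molecule, 4 cuts → 5 fragments:
  1–7 → 7 bp
  8–22 → 15 bp
  23–66 → 44 bp
  67–85 → 19 bp
  86–91 → 6 bp
Sorted largest to smallest: 44, 19, 15, 7, 6 bp.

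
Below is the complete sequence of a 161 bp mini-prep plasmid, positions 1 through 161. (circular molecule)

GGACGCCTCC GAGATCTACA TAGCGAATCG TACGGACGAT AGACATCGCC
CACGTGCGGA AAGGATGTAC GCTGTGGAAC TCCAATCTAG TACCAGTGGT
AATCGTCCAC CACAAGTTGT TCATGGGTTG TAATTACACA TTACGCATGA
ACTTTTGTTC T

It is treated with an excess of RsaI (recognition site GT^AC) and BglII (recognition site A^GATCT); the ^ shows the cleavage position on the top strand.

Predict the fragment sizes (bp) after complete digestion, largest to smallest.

RsaI sites (GTAC) start at positions 30, 67, 90.
RsaI cuts after base 2 of each site, so after positions 31, 68, 91.
The BglII site (AGATCT) starts at position 12.
BglII cuts after the first base of each site, so after position 12.
Combined cut positions: 12, 31, 68, 91.
Circular molecule, 4 cuts → 4 fragments:
  13–31 → 19 bp
  32–68 → 37 bp
  69–91 → 23 bp
  92–161 then 1–12 → 70 + 12 = 82 bp
Sorted largest to smallest: 82, 37, 23, 19 bp.

82, 37, 23, 19 bp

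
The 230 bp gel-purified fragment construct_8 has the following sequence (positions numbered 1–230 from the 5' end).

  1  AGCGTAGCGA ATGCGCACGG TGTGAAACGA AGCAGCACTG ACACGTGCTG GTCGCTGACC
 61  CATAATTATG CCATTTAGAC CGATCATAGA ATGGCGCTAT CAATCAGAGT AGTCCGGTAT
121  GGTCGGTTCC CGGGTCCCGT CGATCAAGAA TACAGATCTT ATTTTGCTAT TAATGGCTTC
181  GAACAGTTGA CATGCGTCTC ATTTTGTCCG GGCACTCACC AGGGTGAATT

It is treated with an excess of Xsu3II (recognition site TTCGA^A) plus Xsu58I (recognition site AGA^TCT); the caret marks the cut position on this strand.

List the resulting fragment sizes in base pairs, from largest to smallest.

156, 48, 26 bp

The Xsu3II site (TTCGAA) starts at position 178.
Xsu3II cuts after base 5 of each site (before the last base), so after position 182.
The Xsu58I site (AGATCT) starts at position 154.
Xsu58I cuts after base 3 of each site, so after position 156.
Combined cut positions: 156, 182.
Linear molecule, 2 cuts → 3 fragments:
  1–156 → 156 bp
  157–182 → 26 bp
  183–230 → 48 bp
Sorted largest to smallest: 156, 48, 26 bp.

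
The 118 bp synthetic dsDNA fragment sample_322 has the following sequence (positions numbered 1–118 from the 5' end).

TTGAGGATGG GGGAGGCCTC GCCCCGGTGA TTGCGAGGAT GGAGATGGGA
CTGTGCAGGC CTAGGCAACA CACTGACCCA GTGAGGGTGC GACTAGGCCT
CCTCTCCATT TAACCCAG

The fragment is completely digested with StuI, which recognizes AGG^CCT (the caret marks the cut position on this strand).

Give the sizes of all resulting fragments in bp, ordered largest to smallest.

43, 38, 21, 16 bp

StuI sites (AGGCCT) start at positions 14, 57, 95.
StuI cuts after base 3 of each site, so after positions 16, 59, 97.
Linear molecule, 3 cuts → 4 fragments:
  1–16 → 16 bp
  17–59 → 43 bp
  60–97 → 38 bp
  98–118 → 21 bp
Sorted largest to smallest: 43, 38, 21, 16 bp.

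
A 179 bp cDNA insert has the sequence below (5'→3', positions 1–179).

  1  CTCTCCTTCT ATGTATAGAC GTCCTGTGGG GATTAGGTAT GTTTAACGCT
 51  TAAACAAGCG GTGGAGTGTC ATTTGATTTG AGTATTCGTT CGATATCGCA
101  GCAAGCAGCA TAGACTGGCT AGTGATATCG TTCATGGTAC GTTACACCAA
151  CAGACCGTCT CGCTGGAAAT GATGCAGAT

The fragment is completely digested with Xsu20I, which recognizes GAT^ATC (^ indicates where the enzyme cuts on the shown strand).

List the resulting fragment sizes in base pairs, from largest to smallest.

94, 53, 32 bp

Xsu20I sites (GATATC) start at positions 92, 124.
Xsu20I cuts after base 3 of each site, so after positions 94, 126.
Linear molecule, 2 cuts → 3 fragments:
  1–94 → 94 bp
  95–126 → 32 bp
  127–179 → 53 bp
Sorted largest to smallest: 94, 53, 32 bp.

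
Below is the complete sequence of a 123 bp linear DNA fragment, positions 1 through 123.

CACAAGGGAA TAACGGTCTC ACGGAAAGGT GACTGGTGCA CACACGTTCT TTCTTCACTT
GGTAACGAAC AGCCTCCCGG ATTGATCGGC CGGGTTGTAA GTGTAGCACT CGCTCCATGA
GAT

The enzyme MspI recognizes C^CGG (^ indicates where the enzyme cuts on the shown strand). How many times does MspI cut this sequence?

2

CCGG occurs starting at positions 77, 90.
MspI cuts at 2 sites.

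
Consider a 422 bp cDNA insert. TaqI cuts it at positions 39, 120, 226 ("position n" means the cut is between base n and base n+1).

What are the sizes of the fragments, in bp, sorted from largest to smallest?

Linear molecule, 3 cuts → 4 fragments:
  39 − 0 = 39 bp
  120 − 39 = 81 bp
  226 − 120 = 106 bp
  422 − 226 = 196 bp
Sorted largest to smallest: 196, 106, 81, 39 bp.

196, 106, 81, 39 bp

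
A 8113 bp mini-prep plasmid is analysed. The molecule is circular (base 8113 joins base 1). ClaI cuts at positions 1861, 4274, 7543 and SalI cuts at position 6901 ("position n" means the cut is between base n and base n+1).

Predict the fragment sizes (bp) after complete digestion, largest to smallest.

2627, 2431, 2413, 642 bp

Combined cut positions (sorted): 1861, 4274, 6901, 7543.
Circular molecule, 4 cuts → 4 fragments:
  4274 − 1861 = 2413 bp
  6901 − 4274 = 2627 bp
  7543 − 6901 = 642 bp
  wrap: 8113 − 7543 + 1861 = 2431 bp
Sorted largest to smallest: 2627, 2431, 2413, 642 bp.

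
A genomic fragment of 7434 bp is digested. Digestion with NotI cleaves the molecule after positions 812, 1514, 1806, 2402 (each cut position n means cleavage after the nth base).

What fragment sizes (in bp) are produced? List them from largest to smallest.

5032, 812, 702, 596, 292 bp

Linear molecule, 4 cuts → 5 fragments:
  812 − 0 = 812 bp
  1514 − 812 = 702 bp
  1806 − 1514 = 292 bp
  2402 − 1806 = 596 bp
  7434 − 2402 = 5032 bp
Sorted largest to smallest: 5032, 812, 702, 596, 292 bp.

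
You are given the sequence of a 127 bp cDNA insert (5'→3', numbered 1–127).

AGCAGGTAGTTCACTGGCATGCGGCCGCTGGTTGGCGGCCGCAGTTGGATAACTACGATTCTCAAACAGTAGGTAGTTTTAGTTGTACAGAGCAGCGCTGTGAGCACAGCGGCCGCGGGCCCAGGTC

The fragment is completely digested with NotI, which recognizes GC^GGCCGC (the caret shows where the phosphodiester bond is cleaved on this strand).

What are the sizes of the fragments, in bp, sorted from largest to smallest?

74, 22, 17, 14 bp

NotI sites (GCGGCCGC) start at positions 21, 35, 109.
NotI cuts after base 2 of each site, so after positions 22, 36, 110.
Linear molecule, 3 cuts → 4 fragments:
  1–22 → 22 bp
  23–36 → 14 bp
  37–110 → 74 bp
  111–127 → 17 bp
Sorted largest to smallest: 74, 22, 17, 14 bp.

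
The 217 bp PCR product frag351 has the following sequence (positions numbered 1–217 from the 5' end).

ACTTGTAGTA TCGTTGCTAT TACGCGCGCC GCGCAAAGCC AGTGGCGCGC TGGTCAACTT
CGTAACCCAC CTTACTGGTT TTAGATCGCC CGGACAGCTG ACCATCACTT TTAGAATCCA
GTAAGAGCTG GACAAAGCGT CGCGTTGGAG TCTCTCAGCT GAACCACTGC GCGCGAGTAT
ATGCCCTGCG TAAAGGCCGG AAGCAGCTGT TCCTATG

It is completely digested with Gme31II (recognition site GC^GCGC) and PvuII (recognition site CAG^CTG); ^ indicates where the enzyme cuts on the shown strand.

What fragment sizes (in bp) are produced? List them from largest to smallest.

61, 51, 36, 25, 21, 12, 11 bp

Gme31II sites (GCGCGC) start at positions 24, 45, 169.
Gme31II cuts after base 2 of each site, so after positions 25, 46, 170.
PvuII sites (CAGCTG) start at positions 95, 156, 204.
PvuII cuts after base 3 of each site, so after positions 97, 158, 206.
Combined cut positions: 25, 46, 97, 158, 170, 206.
Linear molecule, 6 cuts → 7 fragments:
  1–25 → 25 bp
  26–46 → 21 bp
  47–97 → 51 bp
  98–158 → 61 bp
  159–170 → 12 bp
  171–206 → 36 bp
  207–217 → 11 bp
Sorted largest to smallest: 61, 51, 36, 25, 21, 12, 11 bp.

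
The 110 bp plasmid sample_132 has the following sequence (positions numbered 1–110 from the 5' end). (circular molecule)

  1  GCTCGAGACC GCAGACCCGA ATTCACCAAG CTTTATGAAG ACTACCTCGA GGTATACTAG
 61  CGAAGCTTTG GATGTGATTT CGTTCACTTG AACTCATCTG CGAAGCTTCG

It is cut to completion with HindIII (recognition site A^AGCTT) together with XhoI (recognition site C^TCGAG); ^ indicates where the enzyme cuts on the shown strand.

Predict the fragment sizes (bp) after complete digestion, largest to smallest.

HindIII sites (AAGCTT) start at positions 28, 63, 103.
HindIII cuts after the first base of each site, so after positions 28, 63, 103.
XhoI sites (CTCGAG) start at positions 2, 46.
XhoI cuts after the first base of each site, so after positions 2, 46.
Combined cut positions: 2, 28, 46, 63, 103.
Circular molecule, 5 cuts → 5 fragments:
  3–28 → 26 bp
  29–46 → 18 bp
  47–63 → 17 bp
  64–103 → 40 bp
  104–110 then 1–2 → 7 + 2 = 9 bp
Sorted largest to smallest: 40, 26, 18, 17, 9 bp.

40, 26, 18, 17, 9 bp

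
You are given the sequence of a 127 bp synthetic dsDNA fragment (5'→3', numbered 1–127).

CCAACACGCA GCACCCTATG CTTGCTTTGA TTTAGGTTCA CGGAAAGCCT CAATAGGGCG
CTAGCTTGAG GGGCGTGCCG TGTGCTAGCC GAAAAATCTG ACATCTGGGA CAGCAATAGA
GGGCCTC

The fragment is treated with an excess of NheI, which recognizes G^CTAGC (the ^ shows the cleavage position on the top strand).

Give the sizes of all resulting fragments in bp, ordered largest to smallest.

60, 43, 24 bp

NheI sites (GCTAGC) start at positions 60, 84.
NheI cuts after the first base of each site, so after positions 60, 84.
Linear molecule, 2 cuts → 3 fragments:
  1–60 → 60 bp
  61–84 → 24 bp
  85–127 → 43 bp
Sorted largest to smallest: 60, 43, 24 bp.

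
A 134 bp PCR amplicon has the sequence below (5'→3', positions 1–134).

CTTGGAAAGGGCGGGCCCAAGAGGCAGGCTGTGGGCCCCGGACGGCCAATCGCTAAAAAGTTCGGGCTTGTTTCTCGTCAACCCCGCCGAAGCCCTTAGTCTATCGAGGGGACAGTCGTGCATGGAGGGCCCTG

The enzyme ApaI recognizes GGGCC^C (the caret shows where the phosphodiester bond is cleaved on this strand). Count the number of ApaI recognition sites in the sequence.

GGGCCC occurs starting at positions 13, 33, 127.
ApaI cuts at 3 sites.

3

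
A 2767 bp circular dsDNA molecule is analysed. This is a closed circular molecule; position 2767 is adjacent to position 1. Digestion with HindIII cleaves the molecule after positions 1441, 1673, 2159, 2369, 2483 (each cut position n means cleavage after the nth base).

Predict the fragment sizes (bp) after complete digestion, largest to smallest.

Circular molecule, 5 cuts → 5 fragments:
  1673 − 1441 = 232 bp
  2159 − 1673 = 486 bp
  2369 − 2159 = 210 bp
  2483 − 2369 = 114 bp
  wrap: 2767 − 2483 + 1441 = 1725 bp
Sorted largest to smallest: 1725, 486, 232, 210, 114 bp.

1725, 486, 232, 210, 114 bp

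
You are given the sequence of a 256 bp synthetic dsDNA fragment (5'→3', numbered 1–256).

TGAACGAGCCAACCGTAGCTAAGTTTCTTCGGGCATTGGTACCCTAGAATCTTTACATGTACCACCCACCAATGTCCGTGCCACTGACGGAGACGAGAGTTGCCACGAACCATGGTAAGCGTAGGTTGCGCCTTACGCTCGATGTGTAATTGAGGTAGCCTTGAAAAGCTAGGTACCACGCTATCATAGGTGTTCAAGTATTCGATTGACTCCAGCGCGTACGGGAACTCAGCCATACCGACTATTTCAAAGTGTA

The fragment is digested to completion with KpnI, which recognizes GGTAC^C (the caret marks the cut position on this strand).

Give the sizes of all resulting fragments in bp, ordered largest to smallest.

134, 80, 42 bp

KpnI sites (GGTACC) start at positions 38, 172.
KpnI cuts after base 5 of each site (before the last base), so after positions 42, 176.
Linear molecule, 2 cuts → 3 fragments:
  1–42 → 42 bp
  43–176 → 134 bp
  177–256 → 80 bp
Sorted largest to smallest: 134, 80, 42 bp.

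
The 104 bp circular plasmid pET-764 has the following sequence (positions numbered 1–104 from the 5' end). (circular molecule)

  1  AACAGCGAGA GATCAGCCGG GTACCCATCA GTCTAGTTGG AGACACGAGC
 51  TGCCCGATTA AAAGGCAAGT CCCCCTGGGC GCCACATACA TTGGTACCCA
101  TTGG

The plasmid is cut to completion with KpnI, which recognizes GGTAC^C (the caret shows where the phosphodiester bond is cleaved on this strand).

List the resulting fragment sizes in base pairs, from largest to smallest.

KpnI sites (GGTACC) start at positions 20, 93.
KpnI cuts after base 5 of each site (before the last base), so after positions 24, 97.
Circular molecule, 2 cuts → 2 fragments:
  25–97 → 73 bp
  98–104 then 1–24 → 7 + 24 = 31 bp
Sorted largest to smallest: 73, 31 bp.

73, 31 bp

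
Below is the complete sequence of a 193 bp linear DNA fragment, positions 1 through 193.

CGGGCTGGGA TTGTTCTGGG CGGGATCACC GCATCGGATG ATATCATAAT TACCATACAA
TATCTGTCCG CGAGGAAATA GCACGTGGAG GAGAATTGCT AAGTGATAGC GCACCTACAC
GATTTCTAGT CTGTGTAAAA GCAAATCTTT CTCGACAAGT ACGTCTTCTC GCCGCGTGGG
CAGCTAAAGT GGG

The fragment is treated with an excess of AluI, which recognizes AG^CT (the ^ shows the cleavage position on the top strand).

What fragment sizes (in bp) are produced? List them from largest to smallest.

183, 10 bp

The AluI site (AGCT) starts at position 182.
AluI cuts after base 2 of each site, so after position 183.
Linear molecule, 1 cut → 2 fragments:
  1–183 → 183 bp
  184–193 → 10 bp
Sorted largest to smallest: 183, 10 bp.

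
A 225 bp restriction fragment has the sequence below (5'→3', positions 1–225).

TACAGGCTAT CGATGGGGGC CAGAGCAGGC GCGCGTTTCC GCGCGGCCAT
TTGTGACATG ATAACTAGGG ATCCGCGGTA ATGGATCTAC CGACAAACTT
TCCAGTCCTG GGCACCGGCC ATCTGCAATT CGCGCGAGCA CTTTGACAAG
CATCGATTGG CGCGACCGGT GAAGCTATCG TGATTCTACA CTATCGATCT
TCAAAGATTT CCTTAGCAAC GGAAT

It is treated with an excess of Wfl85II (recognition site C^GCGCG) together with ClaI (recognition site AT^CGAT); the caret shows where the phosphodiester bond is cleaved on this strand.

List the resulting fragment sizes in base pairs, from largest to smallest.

Wfl85II sites (CGCGCG) start at positions 30, 40, 131.
Wfl85II cuts after the first base of each site, so after positions 30, 40, 131.
ClaI sites (ATCGAT) start at positions 9, 152, 193.
ClaI cuts after base 2 of each site, so after positions 10, 153, 194.
Combined cut positions: 10, 30, 40, 131, 153, 194.
Linear molecule, 6 cuts → 7 fragments:
  1–10 → 10 bp
  11–30 → 20 bp
  31–40 → 10 bp
  41–131 → 91 bp
  132–153 → 22 bp
  154–194 → 41 bp
  195–225 → 31 bp
Sorted largest to smallest: 91, 41, 31, 22, 20, 10, 10 bp.

91, 41, 31, 22, 20, 10, 10 bp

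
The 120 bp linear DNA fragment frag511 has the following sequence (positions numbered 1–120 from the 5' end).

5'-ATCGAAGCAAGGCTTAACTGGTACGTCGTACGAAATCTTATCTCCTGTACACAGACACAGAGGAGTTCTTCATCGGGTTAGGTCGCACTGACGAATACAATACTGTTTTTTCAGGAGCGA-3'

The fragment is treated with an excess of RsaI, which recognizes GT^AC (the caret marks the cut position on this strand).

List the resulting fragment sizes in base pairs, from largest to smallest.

RsaI sites (GTAC) start at positions 21, 28, 47.
RsaI cuts after base 2 of each site, so after positions 22, 29, 48.
Linear molecule, 3 cuts → 4 fragments:
  1–22 → 22 bp
  23–29 → 7 bp
  30–48 → 19 bp
  49–120 → 72 bp
Sorted largest to smallest: 72, 22, 19, 7 bp.

72, 22, 19, 7 bp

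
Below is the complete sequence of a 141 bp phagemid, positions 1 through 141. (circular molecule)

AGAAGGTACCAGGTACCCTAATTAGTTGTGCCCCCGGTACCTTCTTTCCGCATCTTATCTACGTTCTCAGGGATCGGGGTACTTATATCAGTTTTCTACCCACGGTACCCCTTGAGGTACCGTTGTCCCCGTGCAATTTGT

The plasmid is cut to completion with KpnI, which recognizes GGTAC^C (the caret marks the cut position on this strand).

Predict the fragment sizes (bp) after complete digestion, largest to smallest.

KpnI sites (GGTACC) start at positions 5, 12, 36, 104, 116.
KpnI cuts after base 5 of each site (before the last base), so after positions 9, 16, 40, 108, 120.
Circular molecule, 5 cuts → 5 fragments:
  10–16 → 7 bp
  17–40 → 24 bp
  41–108 → 68 bp
  109–120 → 12 bp
  121–141 then 1–9 → 21 + 9 = 30 bp
Sorted largest to smallest: 68, 30, 24, 12, 7 bp.

68, 30, 24, 12, 7 bp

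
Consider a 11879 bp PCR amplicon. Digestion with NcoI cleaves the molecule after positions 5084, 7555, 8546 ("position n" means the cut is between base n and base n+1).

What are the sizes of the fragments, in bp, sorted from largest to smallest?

5084, 3333, 2471, 991 bp

Linear molecule, 3 cuts → 4 fragments:
  5084 − 0 = 5084 bp
  7555 − 5084 = 2471 bp
  8546 − 7555 = 991 bp
  11879 − 8546 = 3333 bp
Sorted largest to smallest: 5084, 3333, 2471, 991 bp.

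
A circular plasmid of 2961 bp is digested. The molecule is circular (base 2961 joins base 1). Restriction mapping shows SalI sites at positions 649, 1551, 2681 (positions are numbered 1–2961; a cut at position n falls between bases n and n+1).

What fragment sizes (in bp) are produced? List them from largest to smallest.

1130, 929, 902 bp

Circular molecule, 3 cuts → 3 fragments:
  1551 − 649 = 902 bp
  2681 − 1551 = 1130 bp
  wrap: 2961 − 2681 + 649 = 929 bp
Sorted largest to smallest: 1130, 929, 902 bp.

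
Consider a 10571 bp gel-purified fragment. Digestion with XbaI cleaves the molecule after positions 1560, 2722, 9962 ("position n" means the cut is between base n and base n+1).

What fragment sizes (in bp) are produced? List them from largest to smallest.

Linear molecule, 3 cuts → 4 fragments:
  1560 − 0 = 1560 bp
  2722 − 1560 = 1162 bp
  9962 − 2722 = 7240 bp
  10571 − 9962 = 609 bp
Sorted largest to smallest: 7240, 1560, 1162, 609 bp.

7240, 1560, 1162, 609 bp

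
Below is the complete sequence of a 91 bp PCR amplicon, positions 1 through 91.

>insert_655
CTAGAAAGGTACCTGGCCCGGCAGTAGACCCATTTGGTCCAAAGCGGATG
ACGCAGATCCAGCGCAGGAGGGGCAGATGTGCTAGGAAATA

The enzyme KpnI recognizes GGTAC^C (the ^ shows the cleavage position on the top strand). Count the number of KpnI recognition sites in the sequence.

1

GGTACC occurs starting at position 8.
KpnI cuts at 1 site.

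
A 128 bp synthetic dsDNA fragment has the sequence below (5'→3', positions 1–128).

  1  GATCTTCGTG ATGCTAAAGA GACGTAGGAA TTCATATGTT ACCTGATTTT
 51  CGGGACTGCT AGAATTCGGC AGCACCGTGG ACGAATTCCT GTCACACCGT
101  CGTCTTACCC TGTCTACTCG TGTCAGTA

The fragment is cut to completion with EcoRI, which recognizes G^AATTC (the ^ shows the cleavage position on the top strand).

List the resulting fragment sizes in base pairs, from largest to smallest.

EcoRI sites (GAATTC) start at positions 28, 62, 83.
EcoRI cuts after the first base of each site, so after positions 28, 62, 83.
Linear molecule, 3 cuts → 4 fragments:
  1–28 → 28 bp
  29–62 → 34 bp
  63–83 → 21 bp
  84–128 → 45 bp
Sorted largest to smallest: 45, 34, 28, 21 bp.

45, 34, 28, 21 bp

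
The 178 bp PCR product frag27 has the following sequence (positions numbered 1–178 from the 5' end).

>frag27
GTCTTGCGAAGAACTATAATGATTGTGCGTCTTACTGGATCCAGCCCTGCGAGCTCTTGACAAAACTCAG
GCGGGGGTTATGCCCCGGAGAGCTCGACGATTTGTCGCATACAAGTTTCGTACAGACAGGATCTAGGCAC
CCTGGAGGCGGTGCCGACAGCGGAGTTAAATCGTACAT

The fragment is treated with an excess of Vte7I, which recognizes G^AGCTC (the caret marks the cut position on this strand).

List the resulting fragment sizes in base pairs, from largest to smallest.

Vte7I sites (GAGCTC) start at positions 51, 90.
Vte7I cuts after the first base of each site, so after positions 51, 90.
Linear molecule, 2 cuts → 3 fragments:
  1–51 → 51 bp
  52–90 → 39 bp
  91–178 → 88 bp
Sorted largest to smallest: 88, 51, 39 bp.

88, 51, 39 bp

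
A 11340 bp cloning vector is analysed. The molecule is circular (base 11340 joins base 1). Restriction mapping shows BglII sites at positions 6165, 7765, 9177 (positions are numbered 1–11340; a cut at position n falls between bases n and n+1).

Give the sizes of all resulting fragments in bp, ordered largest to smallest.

Circular molecule, 3 cuts → 3 fragments:
  7765 − 6165 = 1600 bp
  9177 − 7765 = 1412 bp
  wrap: 11340 − 9177 + 6165 = 8328 bp
Sorted largest to smallest: 8328, 1600, 1412 bp.

8328, 1600, 1412 bp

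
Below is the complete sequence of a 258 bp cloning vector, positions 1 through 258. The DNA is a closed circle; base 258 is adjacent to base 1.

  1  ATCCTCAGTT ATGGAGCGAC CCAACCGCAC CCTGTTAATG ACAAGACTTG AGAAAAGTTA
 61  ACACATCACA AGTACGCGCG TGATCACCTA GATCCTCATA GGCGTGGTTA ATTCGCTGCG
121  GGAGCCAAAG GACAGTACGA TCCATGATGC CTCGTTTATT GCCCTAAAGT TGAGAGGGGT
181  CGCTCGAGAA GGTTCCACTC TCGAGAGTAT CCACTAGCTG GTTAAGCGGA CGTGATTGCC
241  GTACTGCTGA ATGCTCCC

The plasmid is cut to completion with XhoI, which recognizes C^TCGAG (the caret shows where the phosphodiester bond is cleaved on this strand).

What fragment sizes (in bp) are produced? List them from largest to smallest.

241, 17 bp

XhoI sites (CTCGAG) start at positions 183, 200.
XhoI cuts after the first base of each site, so after positions 183, 200.
Circular molecule, 2 cuts → 2 fragments:
  184–200 → 17 bp
  201–258 then 1–183 → 58 + 183 = 241 bp
Sorted largest to smallest: 241, 17 bp.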